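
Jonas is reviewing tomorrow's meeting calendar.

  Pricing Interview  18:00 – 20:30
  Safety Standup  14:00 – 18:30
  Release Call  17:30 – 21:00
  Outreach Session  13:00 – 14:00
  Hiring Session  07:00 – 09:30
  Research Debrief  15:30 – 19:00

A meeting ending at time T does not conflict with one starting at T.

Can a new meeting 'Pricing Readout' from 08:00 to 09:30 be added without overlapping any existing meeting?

No — it overlaps Hiring Session

Hiring Session: starts 07:00 before Pricing Readout ends 09:30, and ends 09:30 after Pricing Readout starts 08:00 → overlap.
Outreach Session: starts 13:00 at or after Pricing Readout ends 09:30 → clear.
Safety Standup: starts 14:00 at or after Pricing Readout ends 09:30 → clear.
Research Debrief: starts 15:30 at or after Pricing Readout ends 09:30 → clear.
Release Call: starts 17:30 at or after Pricing Readout ends 09:30 → clear.
Pricing Interview: starts 18:00 at or after Pricing Readout ends 09:30 → clear.
Pricing Readout overlaps Hiring Session.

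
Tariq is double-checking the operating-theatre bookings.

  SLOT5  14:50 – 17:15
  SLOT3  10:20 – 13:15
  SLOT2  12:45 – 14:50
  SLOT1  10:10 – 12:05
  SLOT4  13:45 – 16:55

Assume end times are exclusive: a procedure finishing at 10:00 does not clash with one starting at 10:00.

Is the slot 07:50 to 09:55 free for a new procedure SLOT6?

SLOT1: starts 10:10 at or after SLOT6 ends 09:55 → clear.
SLOT3: starts 10:20 at or after SLOT6 ends 09:55 → clear.
SLOT2: starts 12:45 at or after SLOT6 ends 09:55 → clear.
SLOT4: starts 13:45 at or after SLOT6 ends 09:55 → clear.
SLOT5: starts 14:50 at or after SLOT6 ends 09:55 → clear.

Yes — the slot is free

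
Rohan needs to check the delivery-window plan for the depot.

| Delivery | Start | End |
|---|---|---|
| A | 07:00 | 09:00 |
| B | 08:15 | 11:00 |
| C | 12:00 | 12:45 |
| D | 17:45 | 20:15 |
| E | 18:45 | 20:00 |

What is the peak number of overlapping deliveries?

Sort all start/end points and keep a running count:
07:00 start A → 1
08:15 start B → 2
09:00 end A → 1
11:00 end B → 0
12:00 start C → 1
12:45 end C → 0
17:45 start D → 1
18:45 start E → 2
20:00 end E → 1
20:15 end D → 0
Peak is 2, at 08:15 (A, B).

2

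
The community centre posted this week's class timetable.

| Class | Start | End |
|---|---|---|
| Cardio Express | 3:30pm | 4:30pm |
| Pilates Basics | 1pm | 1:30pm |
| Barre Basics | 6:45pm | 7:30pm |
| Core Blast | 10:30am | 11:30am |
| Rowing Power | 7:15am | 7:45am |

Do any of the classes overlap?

No

Sorted by start: Rowing Power, Core Blast, Pilates Basics, Cardio Express, Barre Basics.
Core Blast starts after Rowing Power ends, so nothing later overlaps Rowing Power either.
Pilates Basics starts after Core Blast ends, so nothing later overlaps Core Blast either.
Cardio Express starts after Pilates Basics ends, so nothing later overlaps Pilates Basics either.
Barre Basics starts after Cardio Express ends.
Every pair is clear; the schedule has no overlaps.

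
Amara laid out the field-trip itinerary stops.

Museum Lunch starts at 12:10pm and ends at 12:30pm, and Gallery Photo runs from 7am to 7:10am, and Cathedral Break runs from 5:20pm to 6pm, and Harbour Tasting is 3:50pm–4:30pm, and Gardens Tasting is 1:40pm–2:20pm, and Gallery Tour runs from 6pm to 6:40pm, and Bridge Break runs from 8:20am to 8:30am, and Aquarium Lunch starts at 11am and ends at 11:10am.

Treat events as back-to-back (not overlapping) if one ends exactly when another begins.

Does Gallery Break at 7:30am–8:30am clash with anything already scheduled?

Yes — it overlaps Bridge Break

Gallery Photo: ends 7:10am at or before Gallery Break starts 7:30am → clear.
Bridge Break: starts 8:20am before Gallery Break ends 8:30am, and ends 8:30am after Gallery Break starts 7:30am → overlap.
Aquarium Lunch: starts 11am at or after Gallery Break ends 8:30am → clear.
Museum Lunch: starts 12:10pm at or after Gallery Break ends 8:30am → clear.
Gardens Tasting: starts 1:40pm at or after Gallery Break ends 8:30am → clear.
Harbour Tasting: starts 3:50pm at or after Gallery Break ends 8:30am → clear.
Cathedral Break: starts 5:20pm at or after Gallery Break ends 8:30am → clear.
Gallery Tour: starts 6pm at or after Gallery Break ends 8:30am → clear.
Gallery Break overlaps Bridge Break.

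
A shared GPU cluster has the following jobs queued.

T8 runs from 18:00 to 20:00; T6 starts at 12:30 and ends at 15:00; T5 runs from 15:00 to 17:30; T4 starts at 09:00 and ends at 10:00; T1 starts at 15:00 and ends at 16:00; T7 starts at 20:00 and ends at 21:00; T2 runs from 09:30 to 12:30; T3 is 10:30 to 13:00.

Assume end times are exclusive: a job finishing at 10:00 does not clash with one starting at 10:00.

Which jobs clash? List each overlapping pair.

Two intervals overlap when each starts before the other ends.
Sorted by start: T4, T2, T3, T6, T1, T5, T8, T7.
T2 starts before T4 ends → T4 and T2 overlap.
T3 starts after T4 ends; T4 is clear from here.
T3 starts before T2 ends → T2 and T3 overlap.
T6 starts exactly when T2 ends (back-to-back, no overlap); T2 is clear from here.
T6 starts before T3 ends → T3 and T6 overlap.
T1 starts after T3 ends; T3 is clear from here.
T1 starts exactly when T6 ends (back-to-back, no overlap); T6 is clear from here.
T5 starts before T1 ends → T1 and T5 overlap.
T8 starts after T1 ends; T1 is clear from here.
T8 starts after T5 ends; T5 is clear from here.
T7 starts exactly when T8 ends (back-to-back, no overlap).

T1 & T5, T2 & T3, T2 & T4, T3 & T6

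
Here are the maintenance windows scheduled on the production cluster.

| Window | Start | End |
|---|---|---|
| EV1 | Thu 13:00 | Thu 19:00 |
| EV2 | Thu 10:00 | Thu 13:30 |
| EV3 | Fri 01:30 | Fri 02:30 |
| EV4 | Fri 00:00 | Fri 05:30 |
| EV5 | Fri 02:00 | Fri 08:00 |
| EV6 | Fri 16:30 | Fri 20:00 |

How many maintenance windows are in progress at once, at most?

3

Sweep the timeline, counting +1 at each start and −1 at each end (ends before starts at a tie):
Thu 10:00 start EV2 → 1
Thu 13:00 start EV1 → 2
Thu 13:30 end EV2 → 1
Thu 19:00 end EV1 → 0
Fri 00:00 start EV4 → 1
Fri 01:30 start EV3 → 2
Fri 02:00 start EV5 → 3
Fri 02:30 end EV3 → 2
Fri 05:30 end EV4 → 1
Fri 08:00 end EV5 → 0
Fri 16:30 start EV6 → 1
Fri 20:00 end EV6 → 0
Peak is 3, at Fri 02:00 (EV3, EV4, EV5).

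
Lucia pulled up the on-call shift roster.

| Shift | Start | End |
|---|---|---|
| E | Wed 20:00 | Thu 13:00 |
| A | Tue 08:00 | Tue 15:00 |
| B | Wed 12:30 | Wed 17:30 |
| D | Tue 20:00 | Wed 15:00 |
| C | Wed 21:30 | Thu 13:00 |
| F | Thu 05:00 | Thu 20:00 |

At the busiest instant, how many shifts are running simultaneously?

Sort all start/end points and keep a running count:
Tue 08:00 start A → 1
Tue 15:00 end A → 0
Tue 20:00 start D → 1
Wed 12:30 start B → 2
Wed 15:00 end D → 1
Wed 17:30 end B → 0
Wed 20:00 start E → 1
Wed 21:30 start C → 2
Thu 05:00 start F → 3
Thu 13:00 end C → 2
Thu 13:00 end E → 1
Thu 20:00 end F → 0
Peak is 3, at Thu 05:00 (C, E, F).

3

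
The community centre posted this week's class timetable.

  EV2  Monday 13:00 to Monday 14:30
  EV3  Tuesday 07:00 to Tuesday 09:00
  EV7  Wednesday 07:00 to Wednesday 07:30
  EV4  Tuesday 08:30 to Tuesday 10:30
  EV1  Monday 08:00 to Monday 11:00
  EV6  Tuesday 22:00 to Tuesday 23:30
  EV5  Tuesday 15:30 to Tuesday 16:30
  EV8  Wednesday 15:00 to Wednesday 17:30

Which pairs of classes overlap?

Sorted by start: EV1, EV2, EV3, EV4, EV5, EV6, EV7, EV8.
EV2 starts after EV1 ends, so EV1 has no further overlaps.
EV3 starts after EV2 ends, so EV2 has no further overlaps.
EV4 starts before EV3 ends → EV3 and EV4 overlap.
EV5 starts after EV3 ends, so EV3 has no further overlaps.
EV5 starts after EV4 ends, so EV4 has no further overlaps.
EV6 starts after EV5 ends, so EV5 has no further overlaps.
EV7 starts after EV6 ends, so EV6 has no further overlaps.
EV8 starts after EV7 ends.

EV3 & EV4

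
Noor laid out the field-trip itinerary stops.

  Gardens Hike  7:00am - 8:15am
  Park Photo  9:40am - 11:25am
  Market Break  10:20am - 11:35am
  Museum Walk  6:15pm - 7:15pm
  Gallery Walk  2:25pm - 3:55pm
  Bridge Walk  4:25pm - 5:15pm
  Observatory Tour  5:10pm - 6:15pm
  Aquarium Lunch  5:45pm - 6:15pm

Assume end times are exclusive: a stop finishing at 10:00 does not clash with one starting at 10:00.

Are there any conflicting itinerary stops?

Two intervals overlap when each starts before the other ends.
Sorted by start: Gardens Hike, Park Photo, Market Break, Gallery Walk, Bridge Walk, Observatory Tour, Aquarium Lunch, Museum Walk.
Park Photo starts after Gardens Hike ends; Gardens Hike is clear from here.
Market Break starts before Park Photo ends → Park Photo and Market Break overlap.
That's a conflict, so the schedule is not conflict-free.

Yes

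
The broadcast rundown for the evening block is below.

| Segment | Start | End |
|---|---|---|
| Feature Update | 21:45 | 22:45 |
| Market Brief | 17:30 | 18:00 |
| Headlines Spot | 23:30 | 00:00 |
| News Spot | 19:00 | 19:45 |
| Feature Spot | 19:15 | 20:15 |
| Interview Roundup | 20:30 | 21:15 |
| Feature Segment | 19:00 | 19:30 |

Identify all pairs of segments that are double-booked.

Feature Segment & Feature Spot, Feature Segment & News Spot, Feature Spot & News Spot

Sorted by start: Market Brief, Feature Segment, News Spot, Feature Spot, Interview Roundup, Feature Update, Headlines Spot.
Feature Segment starts after Market Brief ends — done with Market Brief.
News Spot starts before Feature Segment ends → Feature Segment and News Spot overlap.
Feature Spot starts before Feature Segment ends → Feature Segment and Feature Spot overlap.
Interview Roundup starts after Feature Segment ends — done with Feature Segment.
Feature Spot starts before News Spot ends → News Spot and Feature Spot overlap.
Interview Roundup starts after News Spot ends — done with News Spot.
Interview Roundup starts after Feature Spot ends — done with Feature Spot.
Feature Update starts after Interview Roundup ends — done with Interview Roundup.
Headlines Spot starts after Feature Update ends.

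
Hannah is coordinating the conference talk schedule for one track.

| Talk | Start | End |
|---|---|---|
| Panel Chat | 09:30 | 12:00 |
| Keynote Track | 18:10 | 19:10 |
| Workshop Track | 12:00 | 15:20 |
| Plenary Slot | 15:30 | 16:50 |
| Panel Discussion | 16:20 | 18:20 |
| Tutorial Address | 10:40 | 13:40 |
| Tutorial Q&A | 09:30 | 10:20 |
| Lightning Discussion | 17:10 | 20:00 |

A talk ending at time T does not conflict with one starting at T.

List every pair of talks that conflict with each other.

Keynote Track & Lightning Discussion, Keynote Track & Panel Discussion, Lightning Discussion & Panel Discussion, Panel Chat & Tutorial Address, Panel Chat & Tutorial Q&A, Panel Discussion & Plenary Slot, Tutorial Address & Workshop Track

Check each pair: they overlap iff neither finishes before the other starts.
Sorted by start: Panel Chat, Tutorial Q&A, Tutorial Address, Workshop Track, Plenary Slot, Panel Discussion, Lightning Discussion, Keynote Track.
Tutorial Q&A starts before Panel Chat ends → Panel Chat and Tutorial Q&A overlap.
Tutorial Address starts before Panel Chat ends → Panel Chat and Tutorial Address overlap.
Workshop Track starts exactly when Panel Chat ends (back-to-back, no overlap); Panel Chat is clear from here.
Tutorial Address starts after Tutorial Q&A ends; Tutorial Q&A is clear from here.
Workshop Track starts before Tutorial Address ends → Tutorial Address and Workshop Track overlap.
Plenary Slot starts after Tutorial Address ends; Tutorial Address is clear from here.
Plenary Slot starts after Workshop Track ends; Workshop Track is clear from here.
Panel Discussion starts before Plenary Slot ends → Plenary Slot and Panel Discussion overlap.
Lightning Discussion starts after Plenary Slot ends; Plenary Slot is clear from here.
Lightning Discussion starts before Panel Discussion ends → Panel Discussion and Lightning Discussion overlap.
Keynote Track starts before Panel Discussion ends → Panel Discussion and Keynote Track overlap.
Keynote Track starts before Lightning Discussion ends → Lightning Discussion and Keynote Track overlap.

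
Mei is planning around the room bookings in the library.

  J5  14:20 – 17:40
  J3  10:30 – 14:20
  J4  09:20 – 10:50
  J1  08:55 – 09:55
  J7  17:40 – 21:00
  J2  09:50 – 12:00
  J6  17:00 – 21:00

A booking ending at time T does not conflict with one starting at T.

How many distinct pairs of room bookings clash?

Check each pair: they overlap iff neither finishes before the other starts.
Sorted by start: J1, J4, J2, J3, J5, J6, J7.
J4 starts before J1 ends → J1 and J4 overlap.
J2 starts before J1 ends → J1 and J2 overlap.
J3 starts after J1 ends, so nothing later overlaps J1 either.
J2 starts before J4 ends → J4 and J2 overlap.
J3 starts before J4 ends → J4 and J3 overlap.
J5 starts after J4 ends, so nothing later overlaps J4 either.
J3 starts before J2 ends → J2 and J3 overlap.
J5 starts after J2 ends, so nothing later overlaps J2 either.
J5 starts exactly when J3 ends (back-to-back, no overlap), so nothing later overlaps J3 either.
J6 starts before J5 ends → J5 and J6 overlap.
J7 starts exactly when J5 ends (back-to-back, no overlap).
J7 starts before J6 ends → J6 and J7 overlap.
Overlapping pairs: J1 & J2, J1 & J4, J2 & J3, J2 & J4, J3 & J4, J5 & J6, J6 & J7 — 7 in total.

7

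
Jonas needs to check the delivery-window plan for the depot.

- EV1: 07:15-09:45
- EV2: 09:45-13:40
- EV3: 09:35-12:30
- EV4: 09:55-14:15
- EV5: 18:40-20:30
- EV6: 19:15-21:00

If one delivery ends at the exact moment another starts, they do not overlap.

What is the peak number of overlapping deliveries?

Sort all start/end points and keep a running count:
07:15 start EV1 → 1
09:35 start EV3 → 2
09:45 end EV1 → 1
09:45 start EV2 → 2
09:55 start EV4 → 3
12:30 end EV3 → 2
13:40 end EV2 → 1
14:15 end EV4 → 0
18:40 start EV5 → 1
19:15 start EV6 → 2
20:30 end EV5 → 1
21:00 end EV6 → 0
Peak is 3, at 09:55 (EV2, EV3, EV4).

3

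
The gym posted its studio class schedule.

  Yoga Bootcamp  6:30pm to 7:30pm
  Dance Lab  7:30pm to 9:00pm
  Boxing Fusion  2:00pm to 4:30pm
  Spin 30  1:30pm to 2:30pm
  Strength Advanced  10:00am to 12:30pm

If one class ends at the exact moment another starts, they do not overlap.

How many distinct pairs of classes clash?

Sorted by start: Strength Advanced, Spin 30, Boxing Fusion, Yoga Bootcamp, Dance Lab.
Spin 30 starts after Strength Advanced ends, so Strength Advanced has no further overlaps.
Boxing Fusion starts before Spin 30 ends → Spin 30 and Boxing Fusion overlap.
Yoga Bootcamp starts after Spin 30 ends, so Spin 30 has no further overlaps.
Yoga Bootcamp starts after Boxing Fusion ends, so Boxing Fusion has no further overlaps.
Dance Lab starts exactly when Yoga Bootcamp ends (back-to-back, no overlap).
Overlapping pairs: Boxing Fusion & Spin 30 — 1 in total.

1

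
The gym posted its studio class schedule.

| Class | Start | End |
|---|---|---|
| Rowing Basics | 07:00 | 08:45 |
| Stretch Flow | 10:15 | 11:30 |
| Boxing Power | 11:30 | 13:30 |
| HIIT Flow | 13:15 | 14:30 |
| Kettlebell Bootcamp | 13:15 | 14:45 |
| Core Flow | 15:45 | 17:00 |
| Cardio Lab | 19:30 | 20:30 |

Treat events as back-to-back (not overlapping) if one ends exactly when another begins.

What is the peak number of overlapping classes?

3

Sweep the timeline, counting +1 at each start and −1 at each end (ends before starts at a tie):
07:00 start Rowing Basics → 1
08:45 end Rowing Basics → 0
10:15 start Stretch Flow → 1
11:30 end Stretch Flow → 0
11:30 start Boxing Power → 1
13:15 start HIIT Flow → 2
13:15 start Kettlebell Bootcamp → 3
13:30 end Boxing Power → 2
14:30 end HIIT Flow → 1
14:45 end Kettlebell Bootcamp → 0
15:45 start Core Flow → 1
17:00 end Core Flow → 0
19:30 start Cardio Lab → 1
20:30 end Cardio Lab → 0
Peak is 3, at 13:15 (Boxing Power, HIIT Flow, Kettlebell Bootcamp).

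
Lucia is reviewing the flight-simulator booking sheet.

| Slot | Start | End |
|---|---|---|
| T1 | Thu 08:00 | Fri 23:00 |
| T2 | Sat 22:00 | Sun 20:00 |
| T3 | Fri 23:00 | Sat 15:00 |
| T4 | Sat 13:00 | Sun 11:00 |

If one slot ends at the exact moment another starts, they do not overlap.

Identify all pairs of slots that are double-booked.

T2 & T4, T3 & T4

Sorted by start: T1, T3, T4, T2.
T3 starts exactly when T1 ends (back-to-back, no overlap); T1 is clear from here.
T4 starts before T3 ends → T3 and T4 overlap.
T2 starts after T3 ends.
T2 starts before T4 ends → T4 and T2 overlap.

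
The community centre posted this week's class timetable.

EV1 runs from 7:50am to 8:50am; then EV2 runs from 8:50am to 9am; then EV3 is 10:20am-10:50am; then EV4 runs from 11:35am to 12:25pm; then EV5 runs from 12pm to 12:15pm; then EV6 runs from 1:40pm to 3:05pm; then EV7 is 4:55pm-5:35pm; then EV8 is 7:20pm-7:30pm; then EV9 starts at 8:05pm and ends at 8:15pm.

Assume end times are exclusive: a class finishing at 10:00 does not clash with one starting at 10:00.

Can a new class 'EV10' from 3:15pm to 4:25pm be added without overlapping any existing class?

Yes — the slot is free

EV1: ends 8:50am at or before EV10 starts 3:15pm → clear.
EV2: ends 9am at or before EV10 starts 3:15pm → clear.
EV3: ends 10:50am at or before EV10 starts 3:15pm → clear.
EV4: ends 12:25pm at or before EV10 starts 3:15pm → clear.
EV5: ends 12:15pm at or before EV10 starts 3:15pm → clear.
EV6: ends 3:05pm at or before EV10 starts 3:15pm → clear.
EV7: starts 4:55pm at or after EV10 ends 4:25pm → clear.
EV8: starts 7:20pm at or after EV10 ends 4:25pm → clear.
EV9: starts 8:05pm at or after EV10 ends 4:25pm → clear.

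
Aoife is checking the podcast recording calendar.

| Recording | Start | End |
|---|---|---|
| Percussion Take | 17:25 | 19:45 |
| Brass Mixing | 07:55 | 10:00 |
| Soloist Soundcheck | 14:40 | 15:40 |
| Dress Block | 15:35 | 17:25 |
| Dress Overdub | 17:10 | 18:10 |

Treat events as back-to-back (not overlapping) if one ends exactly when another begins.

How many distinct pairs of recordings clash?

Sorted by start: Brass Mixing, Soloist Soundcheck, Dress Block, Dress Overdub, Percussion Take.
Soloist Soundcheck starts after Brass Mixing ends, so Brass Mixing has no further overlaps.
Dress Block starts before Soloist Soundcheck ends → Soloist Soundcheck and Dress Block overlap.
Dress Overdub starts after Soloist Soundcheck ends, so Soloist Soundcheck has no further overlaps.
Dress Overdub starts before Dress Block ends → Dress Block and Dress Overdub overlap.
Percussion Take starts exactly when Dress Block ends (back-to-back, no overlap).
Percussion Take starts before Dress Overdub ends → Dress Overdub and Percussion Take overlap.
Overlapping pairs: Dress Block & Dress Overdub, Dress Block & Soloist Soundcheck, Dress Overdub & Percussion Take — 3 in total.

3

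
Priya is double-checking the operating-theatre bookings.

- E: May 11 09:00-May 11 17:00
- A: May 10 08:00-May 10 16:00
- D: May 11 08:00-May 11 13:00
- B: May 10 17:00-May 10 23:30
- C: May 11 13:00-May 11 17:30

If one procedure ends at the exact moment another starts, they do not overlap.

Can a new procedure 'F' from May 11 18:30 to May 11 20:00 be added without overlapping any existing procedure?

Yes — the slot is free

A: ends May 10 16:00 at or before F starts May 11 18:30 → clear.
B: ends May 10 23:30 at or before F starts May 11 18:30 → clear.
D: ends May 11 13:00 at or before F starts May 11 18:30 → clear.
E: ends May 11 17:00 at or before F starts May 11 18:30 → clear.
C: ends May 11 17:30 at or before F starts May 11 18:30 → clear.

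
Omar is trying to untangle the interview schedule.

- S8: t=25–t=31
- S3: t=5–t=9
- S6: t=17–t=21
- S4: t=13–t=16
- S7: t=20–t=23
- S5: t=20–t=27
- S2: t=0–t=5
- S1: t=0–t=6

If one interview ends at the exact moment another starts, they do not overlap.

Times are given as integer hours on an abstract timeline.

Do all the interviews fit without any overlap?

Sorted by start: S1, S2, S3, S4, S6, S5, S7, S8.
S2 starts before S1 ends → S1 and S2 overlap.
That's a conflict, so the schedule is not conflict-free.

No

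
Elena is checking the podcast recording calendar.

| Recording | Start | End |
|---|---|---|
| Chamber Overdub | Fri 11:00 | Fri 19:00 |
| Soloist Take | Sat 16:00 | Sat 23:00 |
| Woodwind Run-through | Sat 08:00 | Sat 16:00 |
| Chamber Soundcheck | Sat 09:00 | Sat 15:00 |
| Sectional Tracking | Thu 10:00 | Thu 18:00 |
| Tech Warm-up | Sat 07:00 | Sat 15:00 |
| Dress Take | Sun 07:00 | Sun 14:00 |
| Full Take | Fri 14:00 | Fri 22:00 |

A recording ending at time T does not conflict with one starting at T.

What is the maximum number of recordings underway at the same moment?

3

Sort all start/end points and keep a running count:
Thu 10:00 start Sectional Tracking → 1
Thu 18:00 end Sectional Tracking → 0
Fri 11:00 start Chamber Overdub → 1
Fri 14:00 start Full Take → 2
Fri 19:00 end Chamber Overdub → 1
Fri 22:00 end Full Take → 0
Sat 07:00 start Tech Warm-up → 1
Sat 08:00 start Woodwind Run-through → 2
Sat 09:00 start Chamber Soundcheck → 3
Sat 15:00 end Chamber Soundcheck → 2
Sat 15:00 end Tech Warm-up → 1
Sat 16:00 end Woodwind Run-through → 0
Sat 16:00 start Soloist Take → 1
Sat 23:00 end Soloist Take → 0
Sun 07:00 start Dress Take → 1
Sun 14:00 end Dress Take → 0
Peak is 3, at Sat 09:00 (Chamber Soundcheck, Tech Warm-up, Woodwind Run-through).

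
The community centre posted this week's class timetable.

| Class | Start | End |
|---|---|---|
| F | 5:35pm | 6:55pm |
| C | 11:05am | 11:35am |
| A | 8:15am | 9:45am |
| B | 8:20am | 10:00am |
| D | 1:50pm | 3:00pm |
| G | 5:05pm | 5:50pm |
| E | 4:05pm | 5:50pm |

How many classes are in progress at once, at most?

3

Walk through starts and ends in time order (an end at T is processed before a start at T):
8:15am start A → 1
8:20am start B → 2
9:45am end A → 1
10:00am end B → 0
11:05am start C → 1
11:35am end C → 0
1:50pm start D → 1
3:00pm end D → 0
4:05pm start E → 1
5:05pm start G → 2
5:35pm start F → 3
5:50pm end E → 2
5:50pm end G → 1
6:55pm end F → 0
Peak is 3, at 5:35pm (E, F, G).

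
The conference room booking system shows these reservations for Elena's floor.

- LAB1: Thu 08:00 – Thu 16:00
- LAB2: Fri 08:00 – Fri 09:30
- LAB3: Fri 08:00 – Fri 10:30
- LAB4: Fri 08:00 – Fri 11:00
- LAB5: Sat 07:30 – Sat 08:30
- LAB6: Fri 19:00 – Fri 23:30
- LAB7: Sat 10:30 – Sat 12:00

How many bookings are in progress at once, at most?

3

Walk through starts and ends in time order (an end at T is processed before a start at T):
Thu 08:00 start LAB1 → 1
Thu 16:00 end LAB1 → 0
Fri 08:00 start LAB2 → 1
Fri 08:00 start LAB3 → 2
Fri 08:00 start LAB4 → 3
Fri 09:30 end LAB2 → 2
Fri 10:30 end LAB3 → 1
Fri 11:00 end LAB4 → 0
Fri 19:00 start LAB6 → 1
Fri 23:30 end LAB6 → 0
Sat 07:30 start LAB5 → 1
Sat 08:30 end LAB5 → 0
Sat 10:30 start LAB7 → 1
Sat 12:00 end LAB7 → 0
Peak is 3, at Fri 08:00 (LAB2, LAB3, LAB4).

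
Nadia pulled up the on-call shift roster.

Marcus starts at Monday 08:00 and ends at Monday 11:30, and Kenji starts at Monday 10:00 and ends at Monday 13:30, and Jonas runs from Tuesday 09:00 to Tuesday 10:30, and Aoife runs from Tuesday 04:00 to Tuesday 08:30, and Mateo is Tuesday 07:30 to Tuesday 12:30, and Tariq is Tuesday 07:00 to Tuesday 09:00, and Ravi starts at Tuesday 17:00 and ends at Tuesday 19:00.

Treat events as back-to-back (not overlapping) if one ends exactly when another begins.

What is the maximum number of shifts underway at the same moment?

Sweep the timeline, counting +1 at each start and −1 at each end (ends before starts at a tie):
Monday 08:00 start Marcus → 1
Monday 10:00 start Kenji → 2
Monday 11:30 end Marcus → 1
Monday 13:30 end Kenji → 0
Tuesday 04:00 start Aoife → 1
Tuesday 07:00 start Tariq → 2
Tuesday 07:30 start Mateo → 3
Tuesday 08:30 end Aoife → 2
Tuesday 09:00 end Tariq → 1
Tuesday 09:00 start Jonas → 2
Tuesday 10:30 end Jonas → 1
Tuesday 12:30 end Mateo → 0
Tuesday 17:00 start Ravi → 1
Tuesday 19:00 end Ravi → 0
Peak is 3, at Tuesday 07:30 (Aoife, Mateo, Tariq).

3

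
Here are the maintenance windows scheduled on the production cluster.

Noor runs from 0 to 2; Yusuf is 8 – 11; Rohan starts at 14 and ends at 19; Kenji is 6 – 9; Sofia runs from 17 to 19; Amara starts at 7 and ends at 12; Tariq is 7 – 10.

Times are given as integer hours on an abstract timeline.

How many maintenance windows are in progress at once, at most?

4

Sweep the timeline, counting +1 at each start and −1 at each end (ends before starts at a tie):
0 start Noor → 1
2 end Noor → 0
6 start Kenji → 1
7 start Amara → 2
7 start Tariq → 3
8 start Yusuf → 4
9 end Kenji → 3
10 end Tariq → 2
11 end Yusuf → 1
12 end Amara → 0
14 start Rohan → 1
17 start Sofia → 2
19 end Rohan → 1
19 end Sofia → 0
Peak is 4, at 8 (Amara, Kenji, Tariq, Yusuf).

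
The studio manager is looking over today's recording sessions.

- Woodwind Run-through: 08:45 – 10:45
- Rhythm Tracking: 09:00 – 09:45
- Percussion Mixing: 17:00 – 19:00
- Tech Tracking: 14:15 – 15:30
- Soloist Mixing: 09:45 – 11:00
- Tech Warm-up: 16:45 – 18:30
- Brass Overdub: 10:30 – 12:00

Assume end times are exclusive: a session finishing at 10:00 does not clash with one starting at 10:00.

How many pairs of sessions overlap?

5

Sorted by start: Woodwind Run-through, Rhythm Tracking, Soloist Mixing, Brass Overdub, Tech Tracking, Tech Warm-up, Percussion Mixing.
Rhythm Tracking starts before Woodwind Run-through ends → Woodwind Run-through and Rhythm Tracking overlap.
Soloist Mixing starts before Woodwind Run-through ends → Woodwind Run-through and Soloist Mixing overlap.
Brass Overdub starts before Woodwind Run-through ends → Woodwind Run-through and Brass Overdub overlap.
Tech Tracking starts after Woodwind Run-through ends, so Woodwind Run-through has no further overlaps.
Soloist Mixing starts exactly when Rhythm Tracking ends (back-to-back, no overlap), so Rhythm Tracking has no further overlaps.
Brass Overdub starts before Soloist Mixing ends → Soloist Mixing and Brass Overdub overlap.
Tech Tracking starts after Soloist Mixing ends, so Soloist Mixing has no further overlaps.
Tech Tracking starts after Brass Overdub ends, so Brass Overdub has no further overlaps.
Tech Warm-up starts after Tech Tracking ends, so Tech Tracking has no further overlaps.
Percussion Mixing starts before Tech Warm-up ends → Tech Warm-up and Percussion Mixing overlap.
Overlapping pairs: Brass Overdub & Soloist Mixing, Brass Overdub & Woodwind Run-through, Percussion Mixing & Tech Warm-up, Rhythm Tracking & Woodwind Run-through, Soloist Mixing & Woodwind Run-through — 5 in total.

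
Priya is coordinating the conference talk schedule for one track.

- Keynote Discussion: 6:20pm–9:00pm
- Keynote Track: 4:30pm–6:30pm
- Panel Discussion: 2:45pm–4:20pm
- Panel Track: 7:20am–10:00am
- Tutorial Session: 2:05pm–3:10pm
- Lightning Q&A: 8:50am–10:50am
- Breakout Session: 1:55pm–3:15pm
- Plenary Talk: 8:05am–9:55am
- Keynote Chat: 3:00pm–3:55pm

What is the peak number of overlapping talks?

4

Sort all start/end points and keep a running count:
7:20am start Panel Track → 1
8:05am start Plenary Talk → 2
8:50am start Lightning Q&A → 3
9:55am end Plenary Talk → 2
10:00am end Panel Track → 1
10:50am end Lightning Q&A → 0
1:55pm start Breakout Session → 1
2:05pm start Tutorial Session → 2
2:45pm start Panel Discussion → 3
3:00pm start Keynote Chat → 4
3:10pm end Tutorial Session → 3
3:15pm end Breakout Session → 2
3:55pm end Keynote Chat → 1
4:20pm end Panel Discussion → 0
4:30pm start Keynote Track → 1
6:20pm start Keynote Discussion → 2
6:30pm end Keynote Track → 1
9:00pm end Keynote Discussion → 0
Peak is 4, at 3:00pm (Breakout Session, Keynote Chat, Panel Discussion, Tutorial Session).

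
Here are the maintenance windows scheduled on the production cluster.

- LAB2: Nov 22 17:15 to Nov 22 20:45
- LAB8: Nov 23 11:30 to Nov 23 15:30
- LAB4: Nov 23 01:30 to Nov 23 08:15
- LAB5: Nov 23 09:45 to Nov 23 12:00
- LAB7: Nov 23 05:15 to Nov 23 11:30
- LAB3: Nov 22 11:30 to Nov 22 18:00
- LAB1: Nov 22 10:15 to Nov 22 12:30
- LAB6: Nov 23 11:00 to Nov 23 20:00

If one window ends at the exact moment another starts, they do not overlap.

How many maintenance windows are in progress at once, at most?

Sweep the timeline, counting +1 at each start and −1 at each end (ends before starts at a tie):
Nov 22 10:15 start LAB1 → 1
Nov 22 11:30 start LAB3 → 2
Nov 22 12:30 end LAB1 → 1
Nov 22 17:15 start LAB2 → 2
Nov 22 18:00 end LAB3 → 1
Nov 22 20:45 end LAB2 → 0
Nov 23 01:30 start LAB4 → 1
Nov 23 05:15 start LAB7 → 2
Nov 23 08:15 end LAB4 → 1
Nov 23 09:45 start LAB5 → 2
Nov 23 11:00 start LAB6 → 3
Nov 23 11:30 end LAB7 → 2
Nov 23 11:30 start LAB8 → 3
Nov 23 12:00 end LAB5 → 2
Nov 23 15:30 end LAB8 → 1
Nov 23 20:00 end LAB6 → 0
Peak is 3, at Nov 23 11:00 (LAB5, LAB6, LAB7).

3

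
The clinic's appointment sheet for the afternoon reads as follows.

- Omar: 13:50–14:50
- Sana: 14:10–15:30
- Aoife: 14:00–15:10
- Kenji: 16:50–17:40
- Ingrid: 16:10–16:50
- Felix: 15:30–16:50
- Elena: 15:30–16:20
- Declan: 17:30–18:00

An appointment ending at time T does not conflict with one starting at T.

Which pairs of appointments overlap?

Aoife & Omar, Aoife & Sana, Declan & Kenji, Elena & Felix, Elena & Ingrid, Felix & Ingrid, Omar & Sana

Two intervals overlap when each starts before the other ends.
Sorted by start: Omar, Aoife, Sana, Elena, Felix, Ingrid, Kenji, Declan.
Aoife starts before Omar ends → Omar and Aoife overlap.
Sana starts before Omar ends → Omar and Sana overlap.
Elena starts after Omar ends, so nothing later overlaps Omar either.
Sana starts before Aoife ends → Aoife and Sana overlap.
Elena starts after Aoife ends, so nothing later overlaps Aoife either.
Elena starts exactly when Sana ends (back-to-back, no overlap), so nothing later overlaps Sana either.
Felix starts before Elena ends → Elena and Felix overlap.
Ingrid starts before Elena ends → Elena and Ingrid overlap.
Kenji starts after Elena ends, so nothing later overlaps Elena either.
Ingrid starts before Felix ends → Felix and Ingrid overlap.
Kenji starts exactly when Felix ends (back-to-back, no overlap), so nothing later overlaps Felix either.
Kenji starts exactly when Ingrid ends (back-to-back, no overlap), so nothing later overlaps Ingrid either.
Declan starts before Kenji ends → Kenji and Declan overlap.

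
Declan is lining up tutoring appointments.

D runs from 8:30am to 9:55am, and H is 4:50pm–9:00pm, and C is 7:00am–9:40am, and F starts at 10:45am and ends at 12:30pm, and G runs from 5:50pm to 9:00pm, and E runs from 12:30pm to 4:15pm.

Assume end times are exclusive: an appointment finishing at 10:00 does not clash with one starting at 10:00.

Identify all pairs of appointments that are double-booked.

C & D, G & H

Sorted by start: C, D, F, E, H, G.
D starts before C ends → C and D overlap.
F starts after C ends, so C has no further overlaps.
F starts after D ends, so D has no further overlaps.
E starts exactly when F ends (back-to-back, no overlap), so F has no further overlaps.
H starts after E ends, so E has no further overlaps.
G starts before H ends → H and G overlap.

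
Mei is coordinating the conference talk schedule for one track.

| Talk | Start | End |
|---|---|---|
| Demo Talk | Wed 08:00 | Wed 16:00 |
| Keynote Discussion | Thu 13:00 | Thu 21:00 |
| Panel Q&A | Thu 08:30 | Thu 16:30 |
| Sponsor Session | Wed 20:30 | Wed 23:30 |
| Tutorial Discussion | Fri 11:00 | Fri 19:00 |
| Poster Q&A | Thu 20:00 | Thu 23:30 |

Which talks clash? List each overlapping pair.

Sorted by start: Demo Talk, Sponsor Session, Panel Q&A, Keynote Discussion, Poster Q&A, Tutorial Discussion.
Sponsor Session starts after Demo Talk ends, so Demo Talk has no further overlaps.
Panel Q&A starts after Sponsor Session ends, so Sponsor Session has no further overlaps.
Keynote Discussion starts before Panel Q&A ends → Panel Q&A and Keynote Discussion overlap.
Poster Q&A starts after Panel Q&A ends, so Panel Q&A has no further overlaps.
Poster Q&A starts before Keynote Discussion ends → Keynote Discussion and Poster Q&A overlap.
Tutorial Discussion starts after Keynote Discussion ends.
Tutorial Discussion starts after Poster Q&A ends.

Keynote Discussion & Panel Q&A, Keynote Discussion & Poster Q&A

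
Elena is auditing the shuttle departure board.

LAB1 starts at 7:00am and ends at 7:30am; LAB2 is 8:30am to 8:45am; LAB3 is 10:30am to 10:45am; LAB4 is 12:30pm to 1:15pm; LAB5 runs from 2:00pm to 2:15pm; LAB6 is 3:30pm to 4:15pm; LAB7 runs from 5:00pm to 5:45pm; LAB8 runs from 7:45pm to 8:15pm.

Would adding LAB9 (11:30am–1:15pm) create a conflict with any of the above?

Yes — it overlaps LAB4

LAB1: ends 7:30am at or before LAB9 starts 11:30am → clear.
LAB2: ends 8:45am at or before LAB9 starts 11:30am → clear.
LAB3: ends 10:45am at or before LAB9 starts 11:30am → clear.
LAB4: starts 12:30pm before LAB9 ends 1:15pm, and ends 1:15pm after LAB9 starts 11:30am → overlap.
LAB5: starts 2:00pm at or after LAB9 ends 1:15pm → clear.
LAB6: starts 3:30pm at or after LAB9 ends 1:15pm → clear.
LAB7: starts 5:00pm at or after LAB9 ends 1:15pm → clear.
LAB8: starts 7:45pm at or after LAB9 ends 1:15pm → clear.
LAB9 overlaps LAB4.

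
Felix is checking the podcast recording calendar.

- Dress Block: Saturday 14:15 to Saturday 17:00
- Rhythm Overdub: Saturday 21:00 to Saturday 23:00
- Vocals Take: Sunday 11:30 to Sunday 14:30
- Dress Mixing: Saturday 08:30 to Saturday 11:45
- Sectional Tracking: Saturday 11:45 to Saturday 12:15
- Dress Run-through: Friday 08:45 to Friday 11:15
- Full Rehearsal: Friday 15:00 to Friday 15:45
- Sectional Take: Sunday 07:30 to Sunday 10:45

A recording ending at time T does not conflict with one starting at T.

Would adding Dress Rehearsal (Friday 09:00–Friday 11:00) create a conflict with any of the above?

Dress Run-through: starts Friday 08:45 before Dress Rehearsal ends Friday 11:00, and ends Friday 11:15 after Dress Rehearsal starts Friday 09:00 → overlap.
Full Rehearsal: starts Friday 15:00 at or after Dress Rehearsal ends Friday 11:00 → clear.
Dress Mixing: starts Saturday 08:30 at or after Dress Rehearsal ends Friday 11:00 → clear.
Sectional Tracking: starts Saturday 11:45 at or after Dress Rehearsal ends Friday 11:00 → clear.
Dress Block: starts Saturday 14:15 at or after Dress Rehearsal ends Friday 11:00 → clear.
Rhythm Overdub: starts Saturday 21:00 at or after Dress Rehearsal ends Friday 11:00 → clear.
Sectional Take: starts Sunday 07:30 at or after Dress Rehearsal ends Friday 11:00 → clear.
Vocals Take: starts Sunday 11:30 at or after Dress Rehearsal ends Friday 11:00 → clear.
Dress Rehearsal overlaps Dress Run-through.

Yes — it overlaps Dress Run-through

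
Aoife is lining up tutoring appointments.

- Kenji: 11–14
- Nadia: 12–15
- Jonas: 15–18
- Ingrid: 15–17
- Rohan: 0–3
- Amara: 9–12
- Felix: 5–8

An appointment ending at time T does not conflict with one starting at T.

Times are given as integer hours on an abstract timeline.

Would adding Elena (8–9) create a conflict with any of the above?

Rohan: ends 3 at or before Elena starts 8 → clear.
Felix: ends 8 at or before Elena starts 8 → clear.
Amara: starts 9 at or after Elena ends 9 → clear.
Kenji: starts 11 at or after Elena ends 9 → clear.
Nadia: starts 12 at or after Elena ends 9 → clear.
Ingrid: starts 15 at or after Elena ends 9 → clear.
Jonas: starts 15 at or after Elena ends 9 → clear.

No — it doesn't clash with anything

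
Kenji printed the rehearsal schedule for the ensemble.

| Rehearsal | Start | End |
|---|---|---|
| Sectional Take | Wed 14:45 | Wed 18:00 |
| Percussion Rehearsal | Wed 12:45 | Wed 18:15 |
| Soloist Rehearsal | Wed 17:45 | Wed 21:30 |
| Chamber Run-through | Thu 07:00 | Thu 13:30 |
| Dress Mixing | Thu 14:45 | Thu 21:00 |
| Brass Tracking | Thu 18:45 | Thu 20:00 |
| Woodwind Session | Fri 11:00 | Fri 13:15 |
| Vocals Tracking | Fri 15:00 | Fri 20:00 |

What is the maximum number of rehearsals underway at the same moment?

3

Walk through starts and ends in time order (an end at T is processed before a start at T):
Wed 12:45 start Percussion Rehearsal → 1
Wed 14:45 start Sectional Take → 2
Wed 17:45 start Soloist Rehearsal → 3
Wed 18:00 end Sectional Take → 2
Wed 18:15 end Percussion Rehearsal → 1
Wed 21:30 end Soloist Rehearsal → 0
Thu 07:00 start Chamber Run-through → 1
Thu 13:30 end Chamber Run-through → 0
Thu 14:45 start Dress Mixing → 1
Thu 18:45 start Brass Tracking → 2
Thu 20:00 end Brass Tracking → 1
Thu 21:00 end Dress Mixing → 0
Fri 11:00 start Woodwind Session → 1
Fri 13:15 end Woodwind Session → 0
Fri 15:00 start Vocals Tracking → 1
Fri 20:00 end Vocals Tracking → 0
Peak is 3, at Wed 17:45 (Percussion Rehearsal, Sectional Take, Soloist Rehearsal).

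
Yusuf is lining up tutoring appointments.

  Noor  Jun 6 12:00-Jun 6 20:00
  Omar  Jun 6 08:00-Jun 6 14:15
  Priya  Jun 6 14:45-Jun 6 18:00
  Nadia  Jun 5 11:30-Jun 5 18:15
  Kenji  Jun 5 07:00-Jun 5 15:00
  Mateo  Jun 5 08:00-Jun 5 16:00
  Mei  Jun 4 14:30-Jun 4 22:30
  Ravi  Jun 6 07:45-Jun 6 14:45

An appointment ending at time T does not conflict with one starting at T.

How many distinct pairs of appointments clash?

7

Sorted by start: Mei, Kenji, Mateo, Nadia, Ravi, Omar, Noor, Priya.
Kenji starts after Mei ends, so Mei has no further overlaps.
Mateo starts before Kenji ends → Kenji and Mateo overlap.
Nadia starts before Kenji ends → Kenji and Nadia overlap.
Ravi starts after Kenji ends, so Kenji has no further overlaps.
Nadia starts before Mateo ends → Mateo and Nadia overlap.
Ravi starts after Mateo ends, so Mateo has no further overlaps.
Ravi starts after Nadia ends, so Nadia has no further overlaps.
Omar starts before Ravi ends → Ravi and Omar overlap.
Noor starts before Ravi ends → Ravi and Noor overlap.
Priya starts exactly when Ravi ends (back-to-back, no overlap).
Noor starts before Omar ends → Omar and Noor overlap.
Priya starts after Omar ends.
Priya starts before Noor ends → Noor and Priya overlap.
Overlapping pairs: Kenji & Mateo, Kenji & Nadia, Mateo & Nadia, Noor & Omar, Noor & Priya, Noor & Ravi, Omar & Ravi — 7 in total.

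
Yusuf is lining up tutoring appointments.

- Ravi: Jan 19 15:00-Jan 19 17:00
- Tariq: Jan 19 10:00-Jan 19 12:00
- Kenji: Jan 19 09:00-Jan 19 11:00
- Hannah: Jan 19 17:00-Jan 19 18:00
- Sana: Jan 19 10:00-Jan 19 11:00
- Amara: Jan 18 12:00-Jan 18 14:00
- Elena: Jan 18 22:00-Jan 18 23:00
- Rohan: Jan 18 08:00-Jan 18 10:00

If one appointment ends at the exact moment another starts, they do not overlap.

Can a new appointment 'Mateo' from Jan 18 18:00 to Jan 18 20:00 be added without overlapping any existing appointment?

Yes — the slot is free

Rohan: ends Jan 18 10:00 at or before Mateo starts Jan 18 18:00 → clear.
Amara: ends Jan 18 14:00 at or before Mateo starts Jan 18 18:00 → clear.
Elena: starts Jan 18 22:00 at or after Mateo ends Jan 18 20:00 → clear.
Kenji: starts Jan 19 09:00 at or after Mateo ends Jan 18 20:00 → clear.
Sana: starts Jan 19 10:00 at or after Mateo ends Jan 18 20:00 → clear.
Tariq: starts Jan 19 10:00 at or after Mateo ends Jan 18 20:00 → clear.
Ravi: starts Jan 19 15:00 at or after Mateo ends Jan 18 20:00 → clear.
Hannah: starts Jan 19 17:00 at or after Mateo ends Jan 18 20:00 → clear.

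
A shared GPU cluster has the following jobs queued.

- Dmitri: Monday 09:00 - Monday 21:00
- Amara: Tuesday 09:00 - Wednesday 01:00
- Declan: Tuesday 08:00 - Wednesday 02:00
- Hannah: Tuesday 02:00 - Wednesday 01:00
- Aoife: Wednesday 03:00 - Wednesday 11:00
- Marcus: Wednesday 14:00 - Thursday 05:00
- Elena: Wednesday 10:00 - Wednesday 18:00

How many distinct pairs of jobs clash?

Two intervals overlap when each starts before the other ends.
Sorted by start: Dmitri, Hannah, Declan, Amara, Aoife, Elena, Marcus.
Hannah starts after Dmitri ends; Dmitri is clear from here.
Declan starts before Hannah ends → Hannah and Declan overlap.
Amara starts before Hannah ends → Hannah and Amara overlap.
Aoife starts after Hannah ends; Hannah is clear from here.
Amara starts before Declan ends → Declan and Amara overlap.
Aoife starts after Declan ends; Declan is clear from here.
Aoife starts after Amara ends; Amara is clear from here.
Elena starts before Aoife ends → Aoife and Elena overlap.
Marcus starts after Aoife ends.
Marcus starts before Elena ends → Elena and Marcus overlap.
Overlapping pairs: Amara & Declan, Amara & Hannah, Aoife & Elena, Declan & Hannah, Elena & Marcus — 5 in total.

5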